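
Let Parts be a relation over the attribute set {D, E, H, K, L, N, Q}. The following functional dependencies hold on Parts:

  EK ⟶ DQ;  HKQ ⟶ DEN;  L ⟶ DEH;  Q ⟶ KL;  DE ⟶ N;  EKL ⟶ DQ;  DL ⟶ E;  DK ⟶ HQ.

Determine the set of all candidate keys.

(Q), (D, K), (E, K), (K, L)

{Q}⁺: Q→KL adds K, L; L→DEH adds D, E, H; DE→N adds N → {D, E, H, K, L, N, Q}.
{D, K}⁺: DK→HQ adds H, Q; HKQ→DEN adds E, N; Q→KL adds L → {D, E, H, K, L, N, Q}. Minimal: {K}⁺ = {K}; {D}⁺ = {D} — none reach the full schema.
{E, K}⁺: EK→DQ adds D, Q; Q→KL adds L; DE→N adds N; DK→HQ adds H → {D, E, H, K, L, N, Q}. Minimal: {K}⁺ = {K}; {E}⁺ = {E} — none reach the full schema.
{K, L}⁺: L→DEH adds D, E, H; DE→N adds N; EKL→DQ adds Q → {D, E, H, K, L, N, Q}. Minimal: {L}⁺ = {D, E, H, L, N}; {K}⁺ = {K} — none reach the full schema.
Any other superkey contains one of these as a subset, so there are no further candidate keys.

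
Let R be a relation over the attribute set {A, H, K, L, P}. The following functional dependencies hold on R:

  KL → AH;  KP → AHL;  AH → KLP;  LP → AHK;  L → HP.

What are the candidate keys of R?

{L}, {A, H}, {K, P}

{L}⁺: L→HP adds H, P; LP→AHK adds A, K → {A, H, K, L, P}.
{A, H}⁺: AH→KLP adds K, L, P → {A, H, K, L, P}.
{K, P}⁺: KP→AHL adds A, H, L → {A, H, K, L, P}.
Any other superkey contains one of these as a subset, so there are no further candidate keys.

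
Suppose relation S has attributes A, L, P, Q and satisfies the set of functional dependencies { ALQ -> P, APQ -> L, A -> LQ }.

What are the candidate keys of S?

(A)

Attribute A never appears on the right-hand side of any dependency, so A must belong to every candidate key.
{A}⁺ = {A, L, P, Q}, which is all of the schema, so {A} is the only candidate key.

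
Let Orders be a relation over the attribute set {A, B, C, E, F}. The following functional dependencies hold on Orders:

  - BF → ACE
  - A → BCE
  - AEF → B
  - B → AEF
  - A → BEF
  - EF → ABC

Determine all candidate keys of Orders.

{A}; {B}; {E, F}

{A}⁺: A→BCE adds B, C, E; B→AEF adds F → {A, B, C, E, F}.
{B}⁺: B→AEF adds A, E, F; EF→ABC adds C → {A, B, C, E, F}.
{E, F}⁺: EF→ABC adds A, B, C → {A, B, C, E, F}. Minimal: {F}⁺ = {F}; {E}⁺ = {E} — none reach the full schema.
Any other superkey contains one of these as a subset, so there are no further candidate keys.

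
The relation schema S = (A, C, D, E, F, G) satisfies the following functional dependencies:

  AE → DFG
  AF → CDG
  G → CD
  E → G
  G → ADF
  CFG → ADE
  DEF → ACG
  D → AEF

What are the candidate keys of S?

{D}; {E}; {G}; {A, F}

{D}⁺: D→AEF adds A, E, F; AE→DFG adds G; AF→CDG adds C → {A, C, D, E, F, G}.
{E}⁺: E→G adds G; G→ADF adds A, D, F; DEF→ACG adds C → {A, C, D, E, F, G}.
{G}⁺: G→CD adds C, D; G→ADF adds A, F; CFG→ADE adds E → {A, C, D, E, F, G}.
{A, F}⁺: AF→CDG adds C, D, G; CFG→ADE adds E → {A, C, D, E, F, G}. Minimal: {F}⁺ = {F}; {A}⁺ = {A} — none reach the full schema.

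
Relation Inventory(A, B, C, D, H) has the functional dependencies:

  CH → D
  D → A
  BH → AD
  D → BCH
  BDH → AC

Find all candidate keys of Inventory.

{D}⁺: D→A adds A; D→BCH adds B, C, H → {A, B, C, D, H}.
{B, H}⁺: BH→AD adds A, D; D→BCH adds C → {A, B, C, D, H}. Minimal: {H}⁺ = {H}; {B}⁺ = {B} — none reach the full schema.
{C, H}⁺: CH→D adds D; D→A adds A; D→BCH adds B → {A, B, C, D, H}. Minimal: {H}⁺ = {H}; {C}⁺ = {C} — none reach the full schema.

D, BH, CH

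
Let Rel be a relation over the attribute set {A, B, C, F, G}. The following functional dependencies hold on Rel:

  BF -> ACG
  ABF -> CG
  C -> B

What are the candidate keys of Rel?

BF; CF

Attribute F never appears on the right-hand side of any dependency, so F must belong to every candidate key.
{F}⁺ = {F}, which is not all of the schema, so we must add further attributes.
{B, F}⁺: BF→ACG adds A, C, G → {A, B, C, F, G}. Minimal: {F}⁺ = {F}; {B}⁺ = {B} — none reach the full schema.
{C, F}⁺: C→B adds B; BF→ACG adds A, G → {A, B, C, F, G}. Minimal: {F}⁺ = {F}; {C}⁺ = {B, C} — none reach the full schema.
Any other superkey contains one of these as a subset, so there are no further candidate keys.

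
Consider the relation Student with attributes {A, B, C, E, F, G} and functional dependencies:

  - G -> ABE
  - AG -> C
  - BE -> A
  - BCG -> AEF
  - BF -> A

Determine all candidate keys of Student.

(G)

Attribute G never appears on the right-hand side of any dependency, so G must belong to every candidate key.
{G}⁺ = {A, B, C, E, F, G}, which is all of the schema, so {G} is the only candidate key.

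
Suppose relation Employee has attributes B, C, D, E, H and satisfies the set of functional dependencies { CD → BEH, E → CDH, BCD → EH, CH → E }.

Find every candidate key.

{E}⁺: E→CDH adds C, D, H; CD→BEH adds B → {B, C, D, E, H}.
{C, D}⁺: CD→BEH adds B, E, H → {B, C, D, E, H}. Minimal: {D}⁺ = {D}; {C}⁺ = {C} — none reach the full schema.
{C, H}⁺: CH→E adds E; E→CDH adds D; CD→BEH adds B → {B, C, D, E, H}. Minimal: {H}⁺ = {H}; {C}⁺ = {C} — none reach the full schema.

E, CD, CH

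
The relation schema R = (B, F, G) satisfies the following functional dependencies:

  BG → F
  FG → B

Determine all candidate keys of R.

BG; FG

Attribute G never appears on the right-hand side of any dependency, so G must belong to every candidate key.
{G}⁺ = {G}, which is not all of the schema, so we must add further attributes.
{B, G}⁺: BG→F adds F → {B, F, G}. Minimal: {G}⁺ = {G}; {B}⁺ = {B} — none reach the full schema.
{F, G}⁺: FG→B adds B → {B, F, G}. Minimal: {G}⁺ = {G}; {F}⁺ = {F} — none reach the full schema.
Any other superkey contains one of these as a subset, so there are no further candidate keys.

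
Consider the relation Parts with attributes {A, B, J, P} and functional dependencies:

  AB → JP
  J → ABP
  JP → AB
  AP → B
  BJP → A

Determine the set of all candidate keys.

(J), (A, B), (A, P)

{J}⁺: J→ABP adds A, B, P → {A, B, J, P}.
{A, B}⁺: AB→JP adds J, P → {A, B, J, P}. Minimal: {B}⁺ = {B}; {A}⁺ = {A} — none reach the full schema.
{A, P}⁺: AP→B adds B; AB→JP adds J → {A, B, J, P}. Minimal: {P}⁺ = {P}; {A}⁺ = {A} — none reach the full schema.
Any other superkey contains one of these as a subset, so there are no further candidate keys.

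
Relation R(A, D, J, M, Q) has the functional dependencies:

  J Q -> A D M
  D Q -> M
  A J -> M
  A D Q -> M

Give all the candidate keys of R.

(J, Q)

Attributes J, Q never appear on any right-hand side, so every candidate key must contain {J, Q}.
{J, Q}⁺ = {A, D, J, M, Q}, which is all of the schema, so {J, Q} is the only candidate key.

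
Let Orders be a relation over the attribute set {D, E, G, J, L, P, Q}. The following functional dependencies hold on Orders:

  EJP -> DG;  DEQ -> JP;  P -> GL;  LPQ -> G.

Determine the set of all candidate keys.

{D, E, Q}⁺: DEQ→JP adds J, P; P→GL adds G, L → {D, E, G, J, L, P, Q}. Minimal: {E, Q}⁺ = {E, Q}; {D, Q}⁺ = {D, Q}; {D, E}⁺ = {D, E} — none reach the full schema.
{E, J, P, Q}⁺: EJP→DG adds D, G; P→GL adds L → {D, E, G, J, L, P, Q}. Minimal: {J, P, Q}⁺ = {G, J, L, P, Q}; {E, P, Q}⁺ = {E, G, L, P, Q}; {E, J, Q}⁺ = {E, J, Q}; … — none reach the full schema.

DEQ; EJPQ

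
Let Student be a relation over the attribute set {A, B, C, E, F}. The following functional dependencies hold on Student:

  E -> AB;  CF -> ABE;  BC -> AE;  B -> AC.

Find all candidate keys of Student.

{B, F}, {C, F}, {E, F}

{B, F}⁺: B→AC adds A, C; CF→ABE adds E → {A, B, C, E, F}. Minimal: {F}⁺ = {F}; {B}⁺ = {A, B, C, E} — none reach the full schema.
{C, F}⁺: CF→ABE adds A, B, E → {A, B, C, E, F}. Minimal: {F}⁺ = {F}; {C}⁺ = {C} — none reach the full schema.
{E, F}⁺: E→AB adds A, B; B→AC adds C → {A, B, C, E, F}. Minimal: {F}⁺ = {F}; {E}⁺ = {A, B, C, E} — none reach the full schema.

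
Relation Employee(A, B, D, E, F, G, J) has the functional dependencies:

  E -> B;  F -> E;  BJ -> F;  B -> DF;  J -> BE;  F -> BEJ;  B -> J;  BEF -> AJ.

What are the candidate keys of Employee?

{B, G}, {E, G}, {F, G}, {G, J}

Attribute G never appears on the right-hand side of any dependency, so G must belong to every candidate key.
{G}⁺ = {G}, which is not all of the schema, so we must add further attributes.
{B, G}⁺: B→DF adds D, F; F→BEJ adds E, J; BEF→AJ adds A → {A, B, D, E, F, G, J}.
{E, G}⁺: E→B adds B; B→DF adds D, F; F→BEJ adds J; BEF→AJ adds A → {A, B, D, E, F, G, J}.
{F, G}⁺: F→E adds E; F→BEJ adds B, J; BEF→AJ adds A; B→DF adds D → {A, B, D, E, F, G, J}.
{G, J}⁺: J→BE adds B, E; BJ→F adds F; B→DF adds D; BEF→AJ adds A → {A, B, D, E, F, G, J}.
Any other superkey contains one of these as a subset, so there are no further candidate keys.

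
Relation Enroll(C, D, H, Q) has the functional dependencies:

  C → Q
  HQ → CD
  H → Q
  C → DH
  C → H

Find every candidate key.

{C}, {H}

{C}⁺: C→Q adds Q; C→DH adds D, H → {C, D, H, Q}.
{H}⁺: H→Q adds Q; HQ→CD adds C, D → {C, D, H, Q}.
Any other superkey contains one of these as a subset, so there are no further candidate keys.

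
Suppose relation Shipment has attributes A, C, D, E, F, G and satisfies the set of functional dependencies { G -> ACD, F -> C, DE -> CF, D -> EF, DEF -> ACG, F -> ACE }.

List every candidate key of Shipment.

{D}⁺: D→EF adds E, F; DEF→ACG adds A, C, G → {A, C, D, E, F, G}.
{G}⁺: G→ACD adds A, C, D; D→EF adds E, F → {A, C, D, E, F, G}.
Any other superkey contains one of these as a subset, so there are no further candidate keys.

D, G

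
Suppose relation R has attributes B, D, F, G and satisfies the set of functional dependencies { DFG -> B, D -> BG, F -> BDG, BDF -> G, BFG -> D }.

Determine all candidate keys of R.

Attribute F never appears on the right-hand side of any dependency, so F must belong to every candidate key.
{F}⁺ = {B, D, F, G}, which is all of the schema, so {F} is the only candidate key.

{F}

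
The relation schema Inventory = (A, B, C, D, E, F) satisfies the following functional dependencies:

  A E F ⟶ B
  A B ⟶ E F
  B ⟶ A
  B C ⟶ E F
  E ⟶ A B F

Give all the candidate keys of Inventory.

Attributes C, D never appear on any right-hand side, so every candidate key must contain {C, D}.
{C, D}⁺ = {C, D}, which is not all of the schema, so we must add further attributes.
{B, C, D}⁺: B→A adds A; BC→EF adds E, F → {A, B, C, D, E, F}. Minimal: {C, D}⁺ = {C, D}; {B, D}⁺ = {A, B, D, E, F}; {B, C}⁺ = {A, B, C, E, F} — none reach the full schema.
{C, D, E}⁺: E→ABF adds A, B, F → {A, B, C, D, E, F}. Minimal: {D, E}⁺ = {A, B, D, E, F}; {C, E}⁺ = {A, B, C, E, F}; {C, D}⁺ = {C, D} — none reach the full schema.
Any other superkey contains one of these as a subset, so there are no further candidate keys.

(B, C, D), (C, D, E)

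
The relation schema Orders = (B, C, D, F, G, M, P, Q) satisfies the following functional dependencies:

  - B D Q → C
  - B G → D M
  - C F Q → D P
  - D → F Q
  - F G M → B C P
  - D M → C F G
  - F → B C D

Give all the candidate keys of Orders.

BG, DG, DM, FG, FM

{B, G}⁺: BG→DM adds D, M; D→FQ adds F, Q; FGM→BCP adds C, P → {B, C, D, F, G, M, P, Q}.
{D, G}⁺: D→FQ adds F, Q; F→BCD adds B, C; BG→DM adds M; CFQ→DP adds P → {B, C, D, F, G, M, P, Q}.
{D, M}⁺: D→FQ adds F, Q; DM→CFG adds C, G; F→BCD adds B; CFQ→DP adds P → {B, C, D, F, G, M, P, Q}.
{F, G}⁺: F→BCD adds B, C, D; BG→DM adds M; D→FQ adds Q; FGM→BCP adds P → {B, C, D, F, G, M, P, Q}.
{F, M}⁺: F→BCD adds B, C, D; D→FQ adds Q; DM→CFG adds G; CFQ→DP adds P → {B, C, D, F, G, M, P, Q}.
Any other superkey contains one of these as a subset, so there are no further candidate keys.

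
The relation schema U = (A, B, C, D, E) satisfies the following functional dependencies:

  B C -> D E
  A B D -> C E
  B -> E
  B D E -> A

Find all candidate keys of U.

Attribute B never appears on the right-hand side of any dependency, so B must belong to every candidate key.
{B}⁺ = {B, E}, which is not all of the schema, so we must add further attributes.
{B, C}⁺: BC→DE adds D, E; BDE→A adds A → {A, B, C, D, E}. Minimal: {C}⁺ = {C}; {B}⁺ = {B, E} — none reach the full schema.
{B, D}⁺: B→E adds E; BDE→A adds A; ABD→CE adds C → {A, B, C, D, E}. Minimal: {D}⁺ = {D}; {B}⁺ = {B, E} — none reach the full schema.
Any other superkey contains one of these as a subset, so there are no further candidate keys.

(B, C), (B, D)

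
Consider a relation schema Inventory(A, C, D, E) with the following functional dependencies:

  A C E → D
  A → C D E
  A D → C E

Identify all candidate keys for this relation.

Attribute A never appears on the right-hand side of any dependency, so A must belong to every candidate key.
{A}⁺ = {A, C, D, E}, which is all of the schema, so {A} is the only candidate key.

(A)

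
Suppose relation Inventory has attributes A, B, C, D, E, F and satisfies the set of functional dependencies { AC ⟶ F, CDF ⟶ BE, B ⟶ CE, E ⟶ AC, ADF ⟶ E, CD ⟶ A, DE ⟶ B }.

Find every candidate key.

Attribute D never appears on the right-hand side of any dependency, so D must belong to every candidate key.
{D}⁺ = {D}, which is not all of the schema, so we must add further attributes.
{B, D}⁺: B→CE adds C, E; E→AC adds A; AC→F adds F → {A, B, C, D, E, F}.
{C, D}⁺: CD→A adds A; AC→F adds F; CDF→BE adds B, E → {A, B, C, D, E, F}.
{D, E}⁺: E→AC adds A, C; DE→B adds B; AC→F adds F → {A, B, C, D, E, F}.
{A, D, F}⁺: ADF→E adds E; DE→B adds B; B→CE adds C → {A, B, C, D, E, F}.

{B, D}, {C, D}, {D, E}, {A, D, F}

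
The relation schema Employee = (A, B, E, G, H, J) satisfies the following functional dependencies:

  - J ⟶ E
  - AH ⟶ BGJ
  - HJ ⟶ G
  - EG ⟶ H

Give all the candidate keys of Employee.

(A, H); (A, E, G); (A, G, J)

Attribute A never appears on the right-hand side of any dependency, so A must belong to every candidate key.
{A}⁺ = {A}, which is not all of the schema, so we must add further attributes.
{A, H}⁺: AH→BGJ adds B, G, J; J→E adds E → {A, B, E, G, H, J}. Minimal: {H}⁺ = {H}; {A}⁺ = {A} — none reach the full schema.
{A, E, G}⁺: EG→H adds H; AH→BGJ adds B, J → {A, B, E, G, H, J}. Minimal: {E, G}⁺ = {E, G, H}; {A, G}⁺ = {A, G}; {A, E}⁺ = {A, E} — none reach the full schema.
{A, G, J}⁺: J→E adds E; EG→H adds H; AH→BGJ adds B → {A, B, E, G, H, J}. Minimal: {G, J}⁺ = {E, G, H, J}; {A, J}⁺ = {A, E, J}; {A, G}⁺ = {A, G} — none reach the full schema.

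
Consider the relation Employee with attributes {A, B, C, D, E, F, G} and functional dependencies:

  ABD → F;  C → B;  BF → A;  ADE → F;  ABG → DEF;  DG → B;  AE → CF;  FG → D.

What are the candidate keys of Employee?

{F, G}⁺: FG→D adds D; DG→B adds B; BF→A adds A; ABG→DEF adds E; AE→CF adds C → {A, B, C, D, E, F, G}. Minimal: {G}⁺ = {G}; {F}⁺ = {F} — none reach the full schema.
{A, B, G}⁺: ABG→DEF adds D, E, F; AE→CF adds C → {A, B, C, D, E, F, G}. Minimal: {B, G}⁺ = {B, G}; {A, G}⁺ = {A, G}; {A, B}⁺ = {A, B} — none reach the full schema.
{A, C, G}⁺: C→B adds B; ABG→DEF adds D, E, F → {A, B, C, D, E, F, G}. Minimal: {C, G}⁺ = {B, C, G}; {A, G}⁺ = {A, G}; {A, C}⁺ = {A, B, C} — none reach the full schema.
{A, D, G}⁺: DG→B adds B; ABD→F adds F; ABG→DEF adds E; AE→CF adds C → {A, B, C, D, E, F, G}. Minimal: {D, G}⁺ = {B, D, G}; {A, G}⁺ = {A, G}; {A, D}⁺ = {A, D} — none reach the full schema.
{A, E, G}⁺: AE→CF adds C, F; FG→D adds D; C→B adds B → {A, B, C, D, E, F, G}. Minimal: {E, G}⁺ = {E, G}; {A, G}⁺ = {A, G}; {A, E}⁺ = {A, B, C, E, F} — none reach the full schema.

FG, ABG, ACG, ADG, AEG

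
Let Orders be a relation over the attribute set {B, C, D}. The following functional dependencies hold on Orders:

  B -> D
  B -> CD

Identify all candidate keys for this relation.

B

{B}⁺: B→D adds D; B→CD adds C → {B, C, D}.
No other minimal superkey exists.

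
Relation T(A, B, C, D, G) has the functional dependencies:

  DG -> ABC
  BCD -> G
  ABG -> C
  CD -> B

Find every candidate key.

Attribute D never appears on the right-hand side of any dependency, so D must belong to every candidate key.
{D}⁺ = {D}, which is not all of the schema, so we must add further attributes.
{C, D}⁺: CD→B adds B; BCD→G adds G; DG→ABC adds A → {A, B, C, D, G}.
{D, G}⁺: DG→ABC adds A, B, C → {A, B, C, D, G}.

(C, D); (D, G)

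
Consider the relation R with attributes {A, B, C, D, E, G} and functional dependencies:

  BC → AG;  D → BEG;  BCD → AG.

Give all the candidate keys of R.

{C, D}⁺: D→BEG adds B, E, G; BCD→AG adds A → {A, B, C, D, E, G}. Minimal: {D}⁺ = {B, D, E, G}; {C}⁺ = {C} — none reach the full schema.
No other minimal superkey exists.

CD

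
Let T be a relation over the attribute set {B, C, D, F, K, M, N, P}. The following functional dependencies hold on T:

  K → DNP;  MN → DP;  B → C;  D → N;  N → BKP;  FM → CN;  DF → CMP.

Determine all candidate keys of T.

{D, F}⁺: D→N adds N; N→BKP adds B, K, P; DF→CMP adds C, M → {B, C, D, F, K, M, N, P}. Minimal: {F}⁺ = {F}; {D}⁺ = {B, C, D, K, N, P} — none reach the full schema.
{F, K}⁺: K→DNP adds D, N, P; N→BKP adds B; DF→CMP adds C, M → {B, C, D, F, K, M, N, P}. Minimal: {K}⁺ = {B, C, D, K, N, P}; {F}⁺ = {F} — none reach the full schema.
{F, M}⁺: FM→CN adds C, N; MN→DP adds D, P; N→BKP adds B, K → {B, C, D, F, K, M, N, P}. Minimal: {M}⁺ = {M}; {F}⁺ = {F} — none reach the full schema.
{F, N}⁺: N→BKP adds B, K, P; K→DNP adds D; B→C adds C; DF→CMP adds M → {B, C, D, F, K, M, N, P}. Minimal: {N}⁺ = {B, C, D, K, N, P}; {F}⁺ = {F} — none reach the full schema.
Any other superkey contains one of these as a subset, so there are no further candidate keys.

(D, F); (F, K); (F, M); (F, N)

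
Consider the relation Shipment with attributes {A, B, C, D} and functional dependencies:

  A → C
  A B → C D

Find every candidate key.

Attributes A, B never appear on any right-hand side, so every candidate key must contain {A, B}.
{A, B}⁺ = {A, B, C, D}, which is all of the schema, so {A, B} is the only candidate key.

{A, B}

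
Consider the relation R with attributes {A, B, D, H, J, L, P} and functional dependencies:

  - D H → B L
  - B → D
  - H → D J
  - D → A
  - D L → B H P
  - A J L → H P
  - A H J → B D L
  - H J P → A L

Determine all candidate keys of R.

{H}⁺: H→DJ adds D, J; D→A adds A; AHJ→BDL adds B, L; DL→BHP adds P → {A, B, D, H, J, L, P}.
{B, L}⁺: B→D adds D; D→A adds A; DL→BHP adds H, P; H→DJ adds J → {A, B, D, H, J, L, P}. Minimal: {L}⁺ = {L}; {B}⁺ = {A, B, D} — none reach the full schema.
{D, L}⁺: D→A adds A; DL→BHP adds B, H, P; H→DJ adds J → {A, B, D, H, J, L, P}. Minimal: {L}⁺ = {L}; {D}⁺ = {A, D} — none reach the full schema.
{A, J, L}⁺: AJL→HP adds H, P; AHJ→BDL adds B, D → {A, B, D, H, J, L, P}. Minimal: {J, L}⁺ = {J, L}; {A, L}⁺ = {A, L}; {A, J}⁺ = {A, J} — none reach the full schema.

(H), (B, L), (D, L), (A, J, L)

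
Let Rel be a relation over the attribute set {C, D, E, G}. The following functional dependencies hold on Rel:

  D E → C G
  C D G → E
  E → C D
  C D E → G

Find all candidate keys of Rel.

{E}⁺: E→CD adds C, D; CDE→G adds G → {C, D, E, G}.
{C, D, G}⁺: CDG→E adds E → {C, D, E, G}.

{E}, {C, D, G}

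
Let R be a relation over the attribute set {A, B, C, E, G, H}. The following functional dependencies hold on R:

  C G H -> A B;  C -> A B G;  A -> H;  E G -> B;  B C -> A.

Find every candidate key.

CE

Attributes C, E never appear on any right-hand side, so every candidate key must contain {C, E}.
{C, E}⁺ = {A, B, C, E, G, H}, which is all of the schema, so {C, E} is the only candidate key.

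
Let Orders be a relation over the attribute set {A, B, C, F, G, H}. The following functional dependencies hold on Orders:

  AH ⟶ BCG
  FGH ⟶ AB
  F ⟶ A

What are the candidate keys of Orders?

Attributes F, H never appear on any right-hand side, so every candidate key must contain {F, H}.
{F, H}⁺ = {A, B, C, F, G, H}, which is all of the schema, so {F, H} is the only candidate key.

FH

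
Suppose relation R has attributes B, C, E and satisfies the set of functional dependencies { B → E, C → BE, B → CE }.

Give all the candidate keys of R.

{B}⁺: B→E adds E; B→CE adds C → {B, C, E}.
{C}⁺: C→BE adds B, E → {B, C, E}.
Any other superkey contains one of these as a subset, so there are no further candidate keys.

B, C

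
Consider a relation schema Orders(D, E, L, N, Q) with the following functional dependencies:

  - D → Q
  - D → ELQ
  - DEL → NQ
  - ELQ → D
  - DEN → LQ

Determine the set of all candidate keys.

{D}⁺: D→Q adds Q; D→ELQ adds E, L; DEL→NQ adds N → {D, E, L, N, Q}.
{E, L, Q}⁺: ELQ→D adds D; DEL→NQ adds N → {D, E, L, N, Q}. Minimal: {L, Q}⁺ = {L, Q}; {E, Q}⁺ = {E, Q}; {E, L}⁺ = {E, L} — none reach the full schema.

{D}; {E, L, Q}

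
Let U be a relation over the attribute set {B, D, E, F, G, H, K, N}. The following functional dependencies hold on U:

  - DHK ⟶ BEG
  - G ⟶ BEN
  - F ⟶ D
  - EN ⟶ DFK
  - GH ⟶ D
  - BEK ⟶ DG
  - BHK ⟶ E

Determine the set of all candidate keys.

Attribute H never appears on the right-hand side of any dependency, so H must belong to every candidate key.
{H}⁺ = {H}, which is not all of the schema, so we must add further attributes.
{G, H}⁺: G→BEN adds B, E, N; EN→DFK adds D, F, K → {B, D, E, F, G, H, K, N}. Minimal: {H}⁺ = {H}; {G}⁺ = {B, D, E, F, G, K, N} — none reach the full schema.
{B, H, K}⁺: BHK→E adds E; BEK→DG adds D, G; G→BEN adds N; EN→DFK adds F → {B, D, E, F, G, H, K, N}. Minimal: {H, K}⁺ = {H, K}; {B, K}⁺ = {B, K}; {B, H}⁺ = {B, H} — none reach the full schema.
{D, H, K}⁺: DHK→BEG adds B, E, G; G→BEN adds N; EN→DFK adds F → {B, D, E, F, G, H, K, N}. Minimal: {H, K}⁺ = {H, K}; {D, K}⁺ = {D, K}; {D, H}⁺ = {D, H} — none reach the full schema.
{E, H, N}⁺: EN→DFK adds D, F, K; DHK→BEG adds B, G → {B, D, E, F, G, H, K, N}. Minimal: {H, N}⁺ = {H, N}; {E, N}⁺ = {D, E, F, K, N}; {E, H}⁺ = {E, H} — none reach the full schema.
{F, H, K}⁺: F→D adds D; DHK→BEG adds B, E, G; G→BEN adds N → {B, D, E, F, G, H, K, N}. Minimal: {H, K}⁺ = {H, K}; {F, K}⁺ = {D, F, K}; {F, H}⁺ = {D, F, H} — none reach the full schema.
Any other superkey contains one of these as a subset, so there are no further candidate keys.

(G, H), (B, H, K), (D, H, K), (E, H, N), (F, H, K)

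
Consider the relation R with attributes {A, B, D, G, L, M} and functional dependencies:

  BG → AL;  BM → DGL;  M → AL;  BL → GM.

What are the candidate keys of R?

{B, G}⁺: BG→AL adds A, L; BL→GM adds M; BM→DGL adds D → {A, B, D, G, L, M}. Minimal: {G}⁺ = {G}; {B}⁺ = {B} — none reach the full schema.
{B, L}⁺: BL→GM adds G, M; BG→AL adds A; BM→DGL adds D → {A, B, D, G, L, M}. Minimal: {L}⁺ = {L}; {B}⁺ = {B} — none reach the full schema.
{B, M}⁺: BM→DGL adds D, G, L; M→AL adds A → {A, B, D, G, L, M}. Minimal: {M}⁺ = {A, L, M}; {B}⁺ = {B} — none reach the full schema.

BG; BL; BM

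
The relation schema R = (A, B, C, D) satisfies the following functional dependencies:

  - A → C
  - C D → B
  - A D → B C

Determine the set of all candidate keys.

{A, D}

Attributes A, D never appear on any right-hand side, so every candidate key must contain {A, D}.
{A, D}⁺ = {A, B, C, D}, which is all of the schema, so {A, D} is the only candidate key.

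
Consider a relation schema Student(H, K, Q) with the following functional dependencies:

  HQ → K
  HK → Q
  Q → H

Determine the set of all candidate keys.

{Q}, {H, K}

{Q}⁺: Q→H adds H; HQ→K adds K → {H, K, Q}.
{H, K}⁺: HK→Q adds Q → {H, K, Q}. Minimal: {K}⁺ = {K}; {H}⁺ = {H} — none reach the full schema.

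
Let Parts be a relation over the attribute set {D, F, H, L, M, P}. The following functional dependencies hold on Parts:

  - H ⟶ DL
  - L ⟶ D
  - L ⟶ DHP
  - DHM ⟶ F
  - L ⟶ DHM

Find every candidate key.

{H}⁺: H→DL adds D, L; L→DHP adds P; L→DHM adds M; DHM→F adds F → {D, F, H, L, M, P}.
{L}⁺: L→D adds D; L→DHP adds H, P; L→DHM adds M; DHM→F adds F → {D, F, H, L, M, P}.

(H), (L)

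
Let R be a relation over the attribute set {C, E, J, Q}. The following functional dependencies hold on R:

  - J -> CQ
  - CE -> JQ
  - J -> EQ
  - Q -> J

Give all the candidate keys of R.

{J}⁺: J→CQ adds C, Q; J→EQ adds E → {C, E, J, Q}.
{Q}⁺: Q→J adds J; J→CQ adds C; J→EQ adds E → {C, E, J, Q}.
{C, E}⁺: CE→JQ adds J, Q → {C, E, J, Q}. Minimal: {E}⁺ = {E}; {C}⁺ = {C} — none reach the full schema.

{J}, {Q}, {C, E}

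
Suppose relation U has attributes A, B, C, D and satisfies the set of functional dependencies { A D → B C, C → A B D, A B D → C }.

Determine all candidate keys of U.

{C}, {A, D}

{C}⁺: C→ABD adds A, B, D → {A, B, C, D}.
{A, D}⁺: AD→BC adds B, C → {A, B, C, D}.
Any other superkey contains one of these as a subset, so there are no further candidate keys.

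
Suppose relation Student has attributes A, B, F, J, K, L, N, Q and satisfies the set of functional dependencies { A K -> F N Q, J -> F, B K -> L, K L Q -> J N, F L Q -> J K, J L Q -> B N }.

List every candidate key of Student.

ABK; AKL; AFLQ; AJLQ

Attribute A never appears on the right-hand side of any dependency, so A must belong to every candidate key.
{A}⁺ = {A}, which is not all of the schema, so we must add further attributes.
{A, B, K}⁺: AK→FNQ adds F, N, Q; BK→L adds L; KLQ→JN adds J → {A, B, F, J, K, L, N, Q}. Minimal: {B, K}⁺ = {B, K, L}; {A, K}⁺ = {A, F, K, N, Q}; {A, B}⁺ = {A, B} — none reach the full schema.
{A, K, L}⁺: AK→FNQ adds F, N, Q; KLQ→JN adds J; JLQ→BN adds B → {A, B, F, J, K, L, N, Q}. Minimal: {K, L}⁺ = {K, L}; {A, L}⁺ = {A, L}; {A, K}⁺ = {A, F, K, N, Q} — none reach the full schema.
{A, F, L, Q}⁺: FLQ→JK adds J, K; JLQ→BN adds B, N → {A, B, F, J, K, L, N, Q}. Minimal: {F, L, Q}⁺ = {B, F, J, K, L, N, Q}; {A, L, Q}⁺ = {A, L, Q}; {A, F, Q}⁺ = {A, F, Q}; … — none reach the full schema.
{A, J, L, Q}⁺: J→F adds F; FLQ→JK adds K; JLQ→BN adds B, N → {A, B, F, J, K, L, N, Q}. Minimal: {J, L, Q}⁺ = {B, F, J, K, L, N, Q}; {A, L, Q}⁺ = {A, L, Q}; {A, J, Q}⁺ = {A, F, J, Q}; … — none reach the full schema.
Any other superkey contains one of these as a subset, so there are no further candidate keys.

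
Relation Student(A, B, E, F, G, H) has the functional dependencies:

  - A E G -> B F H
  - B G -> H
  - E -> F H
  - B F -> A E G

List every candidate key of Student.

{B, E}⁺: E→FH adds F, H; BF→AEG adds A, G → {A, B, E, F, G, H}.
{B, F}⁺: BF→AEG adds A, E, G; AEG→BFH adds H → {A, B, E, F, G, H}.
{A, E, G}⁺: AEG→BFH adds B, F, H → {A, B, E, F, G, H}.

{B, E}, {B, F}, {A, E, G}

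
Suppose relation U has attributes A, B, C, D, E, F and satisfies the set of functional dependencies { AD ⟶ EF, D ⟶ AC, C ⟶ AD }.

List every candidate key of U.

Attribute B never appears on the right-hand side of any dependency, so B must belong to every candidate key.
{B}⁺ = {B}, which is not all of the schema, so we must add further attributes.
{B, C}⁺: C→AD adds A, D; AD→EF adds E, F → {A, B, C, D, E, F}. Minimal: {C}⁺ = {A, C, D, E, F}; {B}⁺ = {B} — none reach the full schema.
{B, D}⁺: D→AC adds A, C; AD→EF adds E, F → {A, B, C, D, E, F}. Minimal: {D}⁺ = {A, C, D, E, F}; {B}⁺ = {B} — none reach the full schema.
Any other superkey contains one of these as a subset, so there are no further candidate keys.

(B, C), (B, D)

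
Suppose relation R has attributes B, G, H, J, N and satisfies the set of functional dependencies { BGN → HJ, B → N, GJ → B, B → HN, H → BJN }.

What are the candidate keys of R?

Attribute G never appears on the right-hand side of any dependency, so G must belong to every candidate key.
{G}⁺ = {G}, which is not all of the schema, so we must add further attributes.
{B, G}⁺: B→N adds N; B→HN adds H; H→BJN adds J → {B, G, H, J, N}. Minimal: {G}⁺ = {G}; {B}⁺ = {B, H, J, N} — none reach the full schema.
{G, H}⁺: H→BJN adds B, J, N → {B, G, H, J, N}. Minimal: {H}⁺ = {B, H, J, N}; {G}⁺ = {G} — none reach the full schema.
{G, J}⁺: GJ→B adds B; B→HN adds H, N → {B, G, H, J, N}. Minimal: {J}⁺ = {J}; {G}⁺ = {G} — none reach the full schema.

{B, G}; {G, H}; {G, J}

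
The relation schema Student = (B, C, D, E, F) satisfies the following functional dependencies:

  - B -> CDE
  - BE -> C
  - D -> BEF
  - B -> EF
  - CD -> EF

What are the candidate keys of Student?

{B}⁺: B→CDE adds C, D, E; D→BEF adds F → {B, C, D, E, F}.
{D}⁺: D→BEF adds B, E, F; B→CDE adds C → {B, C, D, E, F}.
Any other superkey contains one of these as a subset, so there are no further candidate keys.

(B), (D)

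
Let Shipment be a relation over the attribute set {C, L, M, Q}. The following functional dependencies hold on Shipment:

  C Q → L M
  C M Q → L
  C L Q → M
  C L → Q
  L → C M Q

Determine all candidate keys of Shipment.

{L}⁺: L→CMQ adds C, M, Q → {C, L, M, Q}.
{C, Q}⁺: CQ→LM adds L, M → {C, L, M, Q}. Minimal: {Q}⁺ = {Q}; {C}⁺ = {C} — none reach the full schema.

{L}, {C, Q}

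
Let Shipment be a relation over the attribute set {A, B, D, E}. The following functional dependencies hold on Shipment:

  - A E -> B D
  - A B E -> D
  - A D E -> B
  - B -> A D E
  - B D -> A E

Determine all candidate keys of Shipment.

{B}, {A, E}

{B}⁺: B→ADE adds A, D, E → {A, B, D, E}.
{A, E}⁺: AE→BD adds B, D → {A, B, D, E}. Minimal: {E}⁺ = {E}; {A}⁺ = {A} — none reach the full schema.
Any other superkey contains one of these as a subset, so there are no further candidate keys.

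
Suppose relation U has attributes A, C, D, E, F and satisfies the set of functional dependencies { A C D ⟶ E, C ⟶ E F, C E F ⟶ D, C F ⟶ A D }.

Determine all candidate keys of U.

(C)

Attribute C never appears on the right-hand side of any dependency, so C must belong to every candidate key.
{C}⁺ = {A, C, D, E, F}, which is all of the schema, so {C} is the only candidate key.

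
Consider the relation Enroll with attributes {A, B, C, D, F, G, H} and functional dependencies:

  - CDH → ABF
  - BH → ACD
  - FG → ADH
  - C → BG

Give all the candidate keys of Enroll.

BH; CF; CH; BFG

{B, H}⁺: BH→ACD adds A, C, D; C→BG adds G; CDH→ABF adds F → {A, B, C, D, F, G, H}. Minimal: {H}⁺ = {H}; {B}⁺ = {B} — none reach the full schema.
{C, F}⁺: C→BG adds B, G; FG→ADH adds A, D, H → {A, B, C, D, F, G, H}. Minimal: {F}⁺ = {F}; {C}⁺ = {B, C, G} — none reach the full schema.
{C, H}⁺: C→BG adds B, G; BH→ACD adds A, D; CDH→ABF adds F → {A, B, C, D, F, G, H}. Minimal: {H}⁺ = {H}; {C}⁺ = {B, C, G} — none reach the full schema.
{B, F, G}⁺: FG→ADH adds A, D, H; BH→ACD adds C → {A, B, C, D, F, G, H}. Minimal: {F, G}⁺ = {A, D, F, G, H}; {B, G}⁺ = {B, G}; {B, F}⁺ = {B, F} — none reach the full schema.
Any other superkey contains one of these as a subset, so there are no further candidate keys.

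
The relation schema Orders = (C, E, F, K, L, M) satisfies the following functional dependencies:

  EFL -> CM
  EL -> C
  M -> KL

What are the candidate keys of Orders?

{E, F, L}, {E, F, M}

Attributes E, F never appear on any right-hand side, so every candidate key must contain {E, F}.
{E, F}⁺ = {E, F}, which is not all of the schema, so we must add further attributes.
{E, F, L}⁺: EFL→CM adds C, M; M→KL adds K → {C, E, F, K, L, M}. Minimal: {F, L}⁺ = {F, L}; {E, L}⁺ = {C, E, L}; {E, F}⁺ = {E, F} — none reach the full schema.
{E, F, M}⁺: M→KL adds K, L; EFL→CM adds C → {C, E, F, K, L, M}. Minimal: {F, M}⁺ = {F, K, L, M}; {E, M}⁺ = {C, E, K, L, M}; {E, F}⁺ = {E, F} — none reach the full schema.
Any other superkey contains one of these as a subset, so there are no further candidate keys.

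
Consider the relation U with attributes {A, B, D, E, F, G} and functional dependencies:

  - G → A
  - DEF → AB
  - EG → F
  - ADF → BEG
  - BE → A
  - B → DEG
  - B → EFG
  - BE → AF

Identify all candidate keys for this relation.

{B}⁺: B→DEG adds D, E, G; B→EFG adds F; BE→AF adds A → {A, B, D, E, F, G}.
{A, D, F}⁺: ADF→BEG adds B, E, G → {A, B, D, E, F, G}. Minimal: {D, F}⁺ = {D, F}; {A, F}⁺ = {A, F}; {A, D}⁺ = {A, D} — none reach the full schema.
{D, E, F}⁺: DEF→AB adds A, B; ADF→BEG adds G → {A, B, D, E, F, G}. Minimal: {E, F}⁺ = {E, F}; {D, F}⁺ = {D, F}; {D, E}⁺ = {D, E} — none reach the full schema.
{D, E, G}⁺: G→A adds A; EG→F adds F; ADF→BEG adds B → {A, B, D, E, F, G}. Minimal: {E, G}⁺ = {A, E, F, G}; {D, G}⁺ = {A, D, G}; {D, E}⁺ = {D, E} — none reach the full schema.
{D, F, G}⁺: G→A adds A; ADF→BEG adds B, E → {A, B, D, E, F, G}. Minimal: {F, G}⁺ = {A, F, G}; {D, G}⁺ = {A, D, G}; {D, F}⁺ = {D, F} — none reach the full schema.
Any other superkey contains one of these as a subset, so there are no further candidate keys.

B, ADF, DEF, DEG, DFG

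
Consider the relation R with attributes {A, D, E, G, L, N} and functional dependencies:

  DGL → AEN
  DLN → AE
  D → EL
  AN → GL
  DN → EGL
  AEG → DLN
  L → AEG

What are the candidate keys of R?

(D); (L); (A, N); (A, E, G)

{D}⁺: D→EL adds E, L; L→AEG adds A, G; DGL→AEN adds N → {A, D, E, G, L, N}.
{L}⁺: L→AEG adds A, E, G; AEG→DLN adds D, N → {A, D, E, G, L, N}.
{A, N}⁺: AN→GL adds G, L; L→AEG adds E; AEG→DLN adds D → {A, D, E, G, L, N}. Minimal: {N}⁺ = {N}; {A}⁺ = {A} — none reach the full schema.
{A, E, G}⁺: AEG→DLN adds D, L, N → {A, D, E, G, L, N}. Minimal: {E, G}⁺ = {E, G}; {A, G}⁺ = {A, G}; {A, E}⁺ = {A, E} — none reach the full schema.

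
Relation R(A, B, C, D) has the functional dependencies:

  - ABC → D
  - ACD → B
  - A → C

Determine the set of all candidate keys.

AB; AD

Attribute A never appears on the right-hand side of any dependency, so A must belong to every candidate key.
{A}⁺ = {A, C}, which is not all of the schema, so we must add further attributes.
{A, B}⁺: A→C adds C; ABC→D adds D → {A, B, C, D}. Minimal: {B}⁺ = {B}; {A}⁺ = {A, C} — none reach the full schema.
{A, D}⁺: A→C adds C; ACD→B adds B → {A, B, C, D}. Minimal: {D}⁺ = {D}; {A}⁺ = {A, C} — none reach the full schema.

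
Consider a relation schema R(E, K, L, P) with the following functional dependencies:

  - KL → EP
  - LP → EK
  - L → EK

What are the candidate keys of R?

L

Attribute L never appears on the right-hand side of any dependency, so L must belong to every candidate key.
{L}⁺ = {E, K, L, P}, which is all of the schema, so {L} is the only candidate key.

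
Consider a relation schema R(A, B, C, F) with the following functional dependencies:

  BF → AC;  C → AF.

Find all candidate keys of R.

Attribute B never appears on the right-hand side of any dependency, so B must belong to every candidate key.
{B}⁺ = {B}, which is not all of the schema, so we must add further attributes.
{B, C}⁺: C→AF adds A, F → {A, B, C, F}.
{B, F}⁺: BF→AC adds A, C → {A, B, C, F}.
Any other superkey contains one of these as a subset, so there are no further candidate keys.

{B, C}, {B, F}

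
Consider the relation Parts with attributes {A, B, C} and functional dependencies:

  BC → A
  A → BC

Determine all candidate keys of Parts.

{A}⁺: A→BC adds B, C → {A, B, C}.
{B, C}⁺: BC→A adds A → {A, B, C}. Minimal: {C}⁺ = {C}; {B}⁺ = {B} — none reach the full schema.
Any other superkey contains one of these as a subset, so there are no further candidate keys.

(A), (B, C)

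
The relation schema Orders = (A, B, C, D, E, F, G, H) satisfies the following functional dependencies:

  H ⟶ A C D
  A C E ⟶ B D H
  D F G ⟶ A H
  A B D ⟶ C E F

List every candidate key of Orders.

(B, G, H); (E, G, H); (A, B, D, G); (A, C, E, G); (B, D, F, G); (D, E, F, G)

Attribute G never appears on the right-hand side of any dependency, so G must belong to every candidate key.
{G}⁺ = {G}, which is not all of the schema, so we must add further attributes.
{B, G, H}⁺: H→ACD adds A, C, D; ABD→CEF adds E, F → {A, B, C, D, E, F, G, H}. Minimal: {G, H}⁺ = {A, C, D, G, H}; {B, H}⁺ = {A, B, C, D, E, F, H}; {B, G}⁺ = {B, G} — none reach the full schema.
{E, G, H}⁺: H→ACD adds A, C, D; ACE→BDH adds B; ABD→CEF adds F → {A, B, C, D, E, F, G, H}. Minimal: {G, H}⁺ = {A, C, D, G, H}; {E, H}⁺ = {A, B, C, D, E, F, H}; {E, G}⁺ = {E, G} — none reach the full schema.
{A, B, D, G}⁺: ABD→CEF adds C, E, F; ACE→BDH adds H → {A, B, C, D, E, F, G, H}. Minimal: {B, D, G}⁺ = {B, D, G}; {A, D, G}⁺ = {A, D, G}; {A, B, G}⁺ = {A, B, G}; … — none reach the full schema.
{A, C, E, G}⁺: ACE→BDH adds B, D, H; ABD→CEF adds F → {A, B, C, D, E, F, G, H}. Minimal: {C, E, G}⁺ = {C, E, G}; {A, E, G}⁺ = {A, E, G}; {A, C, G}⁺ = {A, C, G}; … — none reach the full schema.
{B, D, F, G}⁺: DFG→AH adds A, H; ABD→CEF adds C, E → {A, B, C, D, E, F, G, H}. Minimal: {D, F, G}⁺ = {A, C, D, F, G, H}; {B, F, G}⁺ = {B, F, G}; {B, D, G}⁺ = {B, D, G}; … — none reach the full schema.
{D, E, F, G}⁺: DFG→AH adds A, H; H→ACD adds C; ACE→BDH adds B → {A, B, C, D, E, F, G, H}. Minimal: {E, F, G}⁺ = {E, F, G}; {D, F, G}⁺ = {A, C, D, F, G, H}; {D, E, G}⁺ = {D, E, G}; … — none reach the full schema.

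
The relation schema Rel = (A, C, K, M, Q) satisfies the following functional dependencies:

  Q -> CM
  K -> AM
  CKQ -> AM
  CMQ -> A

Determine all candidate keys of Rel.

{K, Q}⁺: Q→CM adds C, M; K→AM adds A → {A, C, K, M, Q}. Minimal: {Q}⁺ = {A, C, M, Q}; {K}⁺ = {A, K, M} — none reach the full schema.
No other minimal superkey exists.

{K, Q}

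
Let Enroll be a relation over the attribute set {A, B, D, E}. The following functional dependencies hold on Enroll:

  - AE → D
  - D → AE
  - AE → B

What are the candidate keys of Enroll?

{D}, {A, E}

{D}⁺: D→AE adds A, E; AE→B adds B → {A, B, D, E}.
{A, E}⁺: AE→D adds D; AE→B adds B → {A, B, D, E}.
Any other superkey contains one of these as a subset, so there are no further candidate keys.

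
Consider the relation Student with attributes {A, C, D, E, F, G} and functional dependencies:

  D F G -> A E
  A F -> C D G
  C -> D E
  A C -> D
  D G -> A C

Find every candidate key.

Attribute F never appears on the right-hand side of any dependency, so F must belong to every candidate key.
{F}⁺ = {F}, which is not all of the schema, so we must add further attributes.
{A, F}⁺: AF→CDG adds C, D, G; C→DE adds E → {A, C, D, E, F, G}. Minimal: {F}⁺ = {F}; {A}⁺ = {A} — none reach the full schema.
{C, F, G}⁺: C→DE adds D, E; DG→AC adds A → {A, C, D, E, F, G}. Minimal: {F, G}⁺ = {F, G}; {C, G}⁺ = {A, C, D, E, G}; {C, F}⁺ = {C, D, E, F} — none reach the full schema.
{D, F, G}⁺: DFG→AE adds A, E; AF→CDG adds C → {A, C, D, E, F, G}. Minimal: {F, G}⁺ = {F, G}; {D, G}⁺ = {A, C, D, E, G}; {D, F}⁺ = {D, F} — none reach the full schema.
Any other superkey contains one of these as a subset, so there are no further candidate keys.

{A, F}, {C, F, G}, {D, F, G}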